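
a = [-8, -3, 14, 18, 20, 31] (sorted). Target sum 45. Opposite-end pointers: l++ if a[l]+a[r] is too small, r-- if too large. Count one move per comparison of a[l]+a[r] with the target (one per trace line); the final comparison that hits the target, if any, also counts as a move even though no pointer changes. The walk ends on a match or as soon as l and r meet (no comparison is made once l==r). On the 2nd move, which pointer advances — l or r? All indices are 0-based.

l

[0,5] -8+31=23 <45 → l++
[1,5] -3+31=28 <45 → l++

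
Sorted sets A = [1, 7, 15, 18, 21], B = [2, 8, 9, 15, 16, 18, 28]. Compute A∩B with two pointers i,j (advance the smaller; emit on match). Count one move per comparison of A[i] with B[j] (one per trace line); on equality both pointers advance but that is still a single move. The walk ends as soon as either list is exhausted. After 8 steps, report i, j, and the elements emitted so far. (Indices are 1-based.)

i=5, j=7, emitted=[15, 18]

i=1 j=1: 1<2, i++
i=2 j=1: 7>2, j++
i=2 j=2: 7<8, i++
i=3 j=2: 15>8, j++
i=3 j=3: 15>9, j++
i=3 j=4: 15==15 emit, i++,j++
i=4 j=5: 18>16, j++
i=4 j=6: 18==18 emit, i++,j++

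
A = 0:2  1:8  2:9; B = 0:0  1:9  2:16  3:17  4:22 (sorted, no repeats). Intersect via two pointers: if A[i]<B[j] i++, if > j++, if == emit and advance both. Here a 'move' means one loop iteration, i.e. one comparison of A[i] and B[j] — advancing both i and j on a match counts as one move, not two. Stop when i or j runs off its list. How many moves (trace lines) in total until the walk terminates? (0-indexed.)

4 moves

i=0 j=0: 2>0, j++
i=0 j=1: 2<9, i++
i=1 j=1: 8<9, i++
i=2 j=1: 9==9 emit, i++,j++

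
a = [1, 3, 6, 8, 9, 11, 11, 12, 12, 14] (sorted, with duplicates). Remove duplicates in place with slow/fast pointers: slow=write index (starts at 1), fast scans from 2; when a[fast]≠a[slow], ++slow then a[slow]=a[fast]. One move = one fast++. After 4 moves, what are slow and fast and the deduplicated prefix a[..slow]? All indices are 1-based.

(s=1,f=2) a[fast]=3≠a[slow]=1 write a[2]=3 → slow++,fast++
(s=2,f=3) a[fast]=6≠a[slow]=3 write a[3]=6 → slow++,fast++
(s=3,f=4) a[fast]=8≠a[slow]=6 write a[4]=8 → slow++,fast++
(s=4,f=5) a[fast]=9≠a[slow]=8 write a[5]=9 → slow++,fast++

slow=5, fast=6, prefix=[1, 3, 6, 8, 9]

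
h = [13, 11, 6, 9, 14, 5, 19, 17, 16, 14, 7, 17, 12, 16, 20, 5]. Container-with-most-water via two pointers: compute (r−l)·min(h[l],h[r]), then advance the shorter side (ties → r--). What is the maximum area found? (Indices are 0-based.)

l=0 r=15: min(13,5)*15=75 best=75 *, r--
l=0 r=14: min(13,20)*14=182 best=182 *, l++
l=1 r=14: min(11,20)*13=143 best=182, l++
l=2 r=14: min(6,20)*12=72 best=182, l++
l=3 r=14: min(9,20)*11=99 best=182, l++
l=4 r=14: min(14,20)*10=140 best=182, l++
l=5 r=14: min(5,20)*9=45 best=182, l++
l=6 r=14: min(19,20)*8=152 best=182, l++
l=7 r=14: min(17,20)*7=119 best=182, l++
l=8 r=14: min(16,20)*6=96 best=182, l++
l=9 r=14: min(14,20)*5=70 best=182, l++
l=10 r=14: min(7,20)*4=28 best=182, l++
l=11 r=14: min(17,20)*3=51 best=182, l++
l=12 r=14: min(12,20)*2=24 best=182, l++
l=13 r=14: min(16,20)*1=16 best=182, l++

max area = 182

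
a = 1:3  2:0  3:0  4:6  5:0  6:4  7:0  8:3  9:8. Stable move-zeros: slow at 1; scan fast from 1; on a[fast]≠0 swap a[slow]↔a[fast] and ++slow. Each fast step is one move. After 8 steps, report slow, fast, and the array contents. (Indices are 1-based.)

(s=1,f=1) a[fast]=3≠0 swap→a[1]=3 → slow++,fast++
(s=2,f=2) a[fast]=0 → fast++
(s=2,f=3) a[fast]=0 → fast++
(s=2,f=4) a[fast]=6≠0 swap→a[2]=6 → slow++,fast++
(s=3,f=5) a[fast]=0 → fast++
(s=3,f=6) a[fast]=4≠0 swap→a[3]=4 → slow++,fast++
(s=4,f=7) a[fast]=0 → fast++
(s=4,f=8) a[fast]=3≠0 swap→a[4]=3 → slow++,fast++

slow=5, fast=9, a=[3, 6, 4, 3, 0, 0, 0, 0, 8]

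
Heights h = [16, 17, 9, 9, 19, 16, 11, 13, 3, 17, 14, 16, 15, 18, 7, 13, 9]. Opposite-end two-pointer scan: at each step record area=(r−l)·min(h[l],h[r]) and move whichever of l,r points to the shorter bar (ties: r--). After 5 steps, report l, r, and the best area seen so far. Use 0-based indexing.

[0,16] min(16,9)*16=144 best=144 * → r--
[0,15] min(16,13)*15=195 best=195 * → r--
[0,14] min(16,7)*14=98 best=195 → r--
[0,13] min(16,18)*13=208 best=208 * → l++
[1,13] min(17,18)*12=204 best=208 → l++

l=2, r=13, best area=208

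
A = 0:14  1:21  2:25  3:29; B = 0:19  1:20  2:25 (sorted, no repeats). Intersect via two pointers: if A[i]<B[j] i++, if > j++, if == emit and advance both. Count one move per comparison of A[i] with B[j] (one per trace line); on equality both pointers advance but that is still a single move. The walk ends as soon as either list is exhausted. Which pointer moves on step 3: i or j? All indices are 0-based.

j

i=0 j=0: 14<19, i++
i=1 j=0: 21>19, j++
i=1 j=1: 21>20, j++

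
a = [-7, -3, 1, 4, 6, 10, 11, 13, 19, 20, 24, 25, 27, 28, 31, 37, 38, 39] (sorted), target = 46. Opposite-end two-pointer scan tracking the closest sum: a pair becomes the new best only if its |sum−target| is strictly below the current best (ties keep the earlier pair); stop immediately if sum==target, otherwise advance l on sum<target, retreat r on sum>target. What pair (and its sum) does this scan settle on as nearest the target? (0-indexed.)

pair (19, 27) with sum 46 (|Δ|=0)

[0,17] -7+39=32 d=14 * → l++
[1,17] -3+39=36 d=10 * → l++
[2,17] 1+39=40 d=6 * → l++
[3,17] 4+39=43 d=3 * → l++
[4,17] 6+39=45 d=1 * → l++
[5,17] 10+39=49 d=3 → r--
[5,16] 10+38=48 d=2 → r--
[5,15] 10+37=47 d=1 → r--
[5,14] 10+31=41 d=5 → l++
[6,14] 11+31=42 d=4 → l++
[7,14] 13+31=44 d=2 → l++
[8,14] 19+31=50 d=4 → r--
[8,13] 19+28=47 d=1 → r--
[8,12] 19+27=46 d=0 * → stop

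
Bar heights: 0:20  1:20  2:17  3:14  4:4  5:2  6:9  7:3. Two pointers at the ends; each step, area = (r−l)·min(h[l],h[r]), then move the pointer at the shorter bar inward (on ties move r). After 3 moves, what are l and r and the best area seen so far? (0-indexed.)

l=0 r=7: min(20,3)*7=21 best=21 *, r--
l=0 r=6: min(20,9)*6=54 best=54 *, r--
l=0 r=5: min(20,2)*5=10 best=54, r--

l=0, r=4, best area=54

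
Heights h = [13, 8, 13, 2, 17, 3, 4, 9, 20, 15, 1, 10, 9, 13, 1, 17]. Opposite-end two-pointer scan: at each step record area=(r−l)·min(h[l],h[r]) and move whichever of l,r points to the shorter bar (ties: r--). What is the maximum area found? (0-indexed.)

l=0 r=15: min(13,17)*15=195 best=195 *, l++
l=1 r=15: min(8,17)*14=112 best=195, l++
l=2 r=15: min(13,17)*13=169 best=195, l++
l=3 r=15: min(2,17)*12=24 best=195, l++
l=4 r=15: min(17,17)*11=187 best=195, r--
l=4 r=14: min(17,1)*10=10 best=195, r--
l=4 r=13: min(17,13)*9=117 best=195, r--
l=4 r=12: min(17,9)*8=72 best=195, r--
l=4 r=11: min(17,10)*7=70 best=195, r--
l=4 r=10: min(17,1)*6=6 best=195, r--
l=4 r=9: min(17,15)*5=75 best=195, r--
l=4 r=8: min(17,20)*4=68 best=195, l++
l=5 r=8: min(3,20)*3=9 best=195, l++
l=6 r=8: min(4,20)*2=8 best=195, l++
l=7 r=8: min(9,20)*1=9 best=195, l++

max area = 195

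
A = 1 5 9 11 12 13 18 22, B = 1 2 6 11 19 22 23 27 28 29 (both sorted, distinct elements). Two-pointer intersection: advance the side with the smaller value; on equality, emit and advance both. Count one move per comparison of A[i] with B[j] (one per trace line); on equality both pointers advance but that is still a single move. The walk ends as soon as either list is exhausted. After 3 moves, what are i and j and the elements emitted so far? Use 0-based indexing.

[i=0,j=0] 1==1 emit → i++,j++
[i=1,j=1] 5>2 → j++
[i=1,j=2] 5<6 → i++

i=2, j=2, emitted=[1]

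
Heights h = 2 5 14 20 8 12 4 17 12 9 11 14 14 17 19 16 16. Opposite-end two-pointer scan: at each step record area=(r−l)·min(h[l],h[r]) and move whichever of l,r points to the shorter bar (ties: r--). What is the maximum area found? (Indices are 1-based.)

[1,17] min(2,16)*16=32 best=32 * → l++
[2,17] min(5,16)*15=75 best=75 * → l++
[3,17] min(14,16)*14=196 best=196 * → l++
[4,17] min(20,16)*13=208 best=208 * → r--
[4,16] min(20,16)*12=192 best=208 → r--
[4,15] min(20,19)*11=209 best=209 * → r--
[4,14] min(20,17)*10=170 best=209 → r--
[4,13] min(20,14)*9=126 best=209 → r--
[4,12] min(20,14)*8=112 best=209 → r--
[4,11] min(20,11)*7=77 best=209 → r--
[4,10] min(20,9)*6=54 best=209 → r--
[4,9] min(20,12)*5=60 best=209 → r--
[4,8] min(20,17)*4=68 best=209 → r--
[4,7] min(20,4)*3=12 best=209 → r--
[4,6] min(20,12)*2=24 best=209 → r--
[4,5] min(20,8)*1=8 best=209 → r--

max area = 209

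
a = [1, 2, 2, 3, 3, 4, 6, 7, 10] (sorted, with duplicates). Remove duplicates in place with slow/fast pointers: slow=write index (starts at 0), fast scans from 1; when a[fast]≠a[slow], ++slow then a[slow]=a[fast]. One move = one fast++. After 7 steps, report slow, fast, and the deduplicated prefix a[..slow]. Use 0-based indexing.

slow=5, fast=8, prefix=[1, 2, 3, 4, 6, 7]

(s=0,f=1) a[fast]=2≠a[slow]=1 write a[1]=2 → slow++,fast++
(s=1,f=2) a[fast]=2=a[slow] dup → fast++
(s=1,f=3) a[fast]=3≠a[slow]=2 write a[2]=3 → slow++,fast++
(s=2,f=4) a[fast]=3=a[slow] dup → fast++
(s=2,f=5) a[fast]=4≠a[slow]=3 write a[3]=4 → slow++,fast++
(s=3,f=6) a[fast]=6≠a[slow]=4 write a[4]=6 → slow++,fast++
(s=4,f=7) a[fast]=7≠a[slow]=6 write a[5]=7 → slow++,fast++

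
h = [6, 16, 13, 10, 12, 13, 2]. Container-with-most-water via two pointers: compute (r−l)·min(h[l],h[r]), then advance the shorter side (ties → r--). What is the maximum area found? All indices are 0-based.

[0,6] min(6,2)*6=12 best=12 * → r--
[0,5] min(6,13)*5=30 best=30 * → l++
[1,5] min(16,13)*4=52 best=52 * → r--
[1,4] min(16,12)*3=36 best=52 → r--
[1,3] min(16,10)*2=20 best=52 → r--
[1,2] min(16,13)*1=13 best=52 → r--

max area = 52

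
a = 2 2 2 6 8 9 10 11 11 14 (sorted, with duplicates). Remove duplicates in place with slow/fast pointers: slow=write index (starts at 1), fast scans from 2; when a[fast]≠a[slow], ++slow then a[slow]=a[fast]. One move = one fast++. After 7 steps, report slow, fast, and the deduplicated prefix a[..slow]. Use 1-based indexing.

slow=1 fast=2: a[fast]=2=a[slow] dup, fast++
slow=1 fast=3: a[fast]=2=a[slow] dup, fast++
slow=1 fast=4: a[fast]=6≠a[slow]=2 write a[2]=6, slow++,fast++
slow=2 fast=5: a[fast]=8≠a[slow]=6 write a[3]=8, slow++,fast++
slow=3 fast=6: a[fast]=9≠a[slow]=8 write a[4]=9, slow++,fast++
slow=4 fast=7: a[fast]=10≠a[slow]=9 write a[5]=10, slow++,fast++
slow=5 fast=8: a[fast]=11≠a[slow]=10 write a[6]=11, slow++,fast++

slow=6, fast=9, prefix=[2, 6, 8, 9, 10, 11]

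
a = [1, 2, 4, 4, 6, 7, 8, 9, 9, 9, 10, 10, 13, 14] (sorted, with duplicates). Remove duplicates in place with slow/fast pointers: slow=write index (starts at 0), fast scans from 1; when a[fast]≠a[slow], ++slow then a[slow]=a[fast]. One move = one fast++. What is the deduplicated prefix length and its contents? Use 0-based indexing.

length 10; prefix = [1, 2, 4, 6, 7, 8, 9, 10, 13, 14]

slow=0 fast=1: a[fast]=2≠a[slow]=1 write a[1]=2, slow++,fast++
slow=1 fast=2: a[fast]=4≠a[slow]=2 write a[2]=4, slow++,fast++
slow=2 fast=3: a[fast]=4=a[slow] dup, fast++
slow=2 fast=4: a[fast]=6≠a[slow]=4 write a[3]=6, slow++,fast++
slow=3 fast=5: a[fast]=7≠a[slow]=6 write a[4]=7, slow++,fast++
slow=4 fast=6: a[fast]=8≠a[slow]=7 write a[5]=8, slow++,fast++
slow=5 fast=7: a[fast]=9≠a[slow]=8 write a[6]=9, slow++,fast++
slow=6 fast=8: a[fast]=9=a[slow] dup, fast++
slow=6 fast=9: a[fast]=9=a[slow] dup, fast++
slow=6 fast=10: a[fast]=10≠a[slow]=9 write a[7]=10, slow++,fast++
slow=7 fast=11: a[fast]=10=a[slow] dup, fast++
slow=7 fast=12: a[fast]=13≠a[slow]=10 write a[8]=13, slow++,fast++
slow=8 fast=13: a[fast]=14≠a[slow]=13 write a[9]=14, slow++,fast++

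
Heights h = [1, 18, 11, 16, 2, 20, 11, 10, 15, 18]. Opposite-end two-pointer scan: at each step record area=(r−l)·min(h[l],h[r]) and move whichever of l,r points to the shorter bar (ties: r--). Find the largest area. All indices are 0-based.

[0,9] min(1,18)*9=9 best=9 * → l++
[1,9] min(18,18)*8=144 best=144 * → r--
[1,8] min(18,15)*7=105 best=144 → r--
[1,7] min(18,10)*6=60 best=144 → r--
[1,6] min(18,11)*5=55 best=144 → r--
[1,5] min(18,20)*4=72 best=144 → l++
[2,5] min(11,20)*3=33 best=144 → l++
[3,5] min(16,20)*2=32 best=144 → l++
[4,5] min(2,20)*1=2 best=144 → l++

max area = 144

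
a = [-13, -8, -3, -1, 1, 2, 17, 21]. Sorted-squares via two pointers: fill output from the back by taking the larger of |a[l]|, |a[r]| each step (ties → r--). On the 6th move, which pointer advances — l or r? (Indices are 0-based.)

[0,7] |-13|<=|21| out[7]=441 → r--
[0,6] |-13|<=|17| out[6]=289 → r--
[0,5] |-13|>|2| out[5]=169 → l++
[1,5] |-8|>|2| out[4]=64 → l++
[2,5] |-3|>|2| out[3]=9 → l++
[3,5] |-1|<=|2| out[2]=4 → r--

r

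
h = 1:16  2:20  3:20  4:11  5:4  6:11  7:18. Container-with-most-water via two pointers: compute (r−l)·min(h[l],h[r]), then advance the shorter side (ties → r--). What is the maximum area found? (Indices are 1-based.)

l=1 r=7: min(16,18)*6=96 best=96 *, l++
l=2 r=7: min(20,18)*5=90 best=96, r--
l=2 r=6: min(20,11)*4=44 best=96, r--
l=2 r=5: min(20,4)*3=12 best=96, r--
l=2 r=4: min(20,11)*2=22 best=96, r--
l=2 r=3: min(20,20)*1=20 best=96, r--

max area = 96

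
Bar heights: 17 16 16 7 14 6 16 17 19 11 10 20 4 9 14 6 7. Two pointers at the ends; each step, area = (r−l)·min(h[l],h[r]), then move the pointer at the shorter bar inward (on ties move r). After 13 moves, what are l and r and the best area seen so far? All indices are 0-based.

[0,16] min(17,7)*16=112 best=112 * → r--
[0,15] min(17,6)*15=90 best=112 → r--
[0,14] min(17,14)*14=196 best=196 * → r--
[0,13] min(17,9)*13=117 best=196 → r--
[0,12] min(17,4)*12=48 best=196 → r--
[0,11] min(17,20)*11=187 best=196 → l++
[1,11] min(16,20)*10=160 best=196 → l++
[2,11] min(16,20)*9=144 best=196 → l++
[3,11] min(7,20)*8=56 best=196 → l++
[4,11] min(14,20)*7=98 best=196 → l++
[5,11] min(6,20)*6=36 best=196 → l++
[6,11] min(16,20)*5=80 best=196 → l++
[7,11] min(17,20)*4=68 best=196 → l++

l=8, r=11, best area=196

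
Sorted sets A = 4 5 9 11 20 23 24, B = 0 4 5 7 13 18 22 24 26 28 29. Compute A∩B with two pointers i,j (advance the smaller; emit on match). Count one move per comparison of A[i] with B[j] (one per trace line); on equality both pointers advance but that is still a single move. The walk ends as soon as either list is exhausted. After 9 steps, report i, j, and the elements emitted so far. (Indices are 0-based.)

[i=0,j=0] 4>0 → j++
[i=0,j=1] 4==4 emit → i++,j++
[i=1,j=2] 5==5 emit → i++,j++
[i=2,j=3] 9>7 → j++
[i=2,j=4] 9<13 → i++
[i=3,j=4] 11<13 → i++
[i=4,j=4] 20>13 → j++
[i=4,j=5] 20>18 → j++
[i=4,j=6] 20<22 → i++

i=5, j=6, emitted=[4, 5]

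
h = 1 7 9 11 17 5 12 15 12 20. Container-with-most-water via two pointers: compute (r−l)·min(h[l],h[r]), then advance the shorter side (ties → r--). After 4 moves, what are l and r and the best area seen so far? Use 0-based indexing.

l=4, r=9, best area=66

[0,9] min(1,20)*9=9 best=9 * → l++
[1,9] min(7,20)*8=56 best=56 * → l++
[2,9] min(9,20)*7=63 best=63 * → l++
[3,9] min(11,20)*6=66 best=66 * → l++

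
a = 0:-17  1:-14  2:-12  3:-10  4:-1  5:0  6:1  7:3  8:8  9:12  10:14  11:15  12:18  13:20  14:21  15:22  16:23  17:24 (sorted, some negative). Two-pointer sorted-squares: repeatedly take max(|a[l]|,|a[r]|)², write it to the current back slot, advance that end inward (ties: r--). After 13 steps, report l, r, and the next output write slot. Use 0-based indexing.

l=4, r=8, next write slot=4

l=0 r=17: |-17|<=|24| out[17]=576, r--
l=0 r=16: |-17|<=|23| out[16]=529, r--
l=0 r=15: |-17|<=|22| out[15]=484, r--
l=0 r=14: |-17|<=|21| out[14]=441, r--
l=0 r=13: |-17|<=|20| out[13]=400, r--
l=0 r=12: |-17|<=|18| out[12]=324, r--
l=0 r=11: |-17|>|15| out[11]=289, l++
l=1 r=11: |-14|<=|15| out[10]=225, r--
l=1 r=10: |-14|<=|14| out[9]=196, r--
l=1 r=9: |-14|>|12| out[8]=196, l++
l=2 r=9: |-12|<=|12| out[7]=144, r--
l=2 r=8: |-12|>|8| out[6]=144, l++
l=3 r=8: |-10|>|8| out[5]=100, l++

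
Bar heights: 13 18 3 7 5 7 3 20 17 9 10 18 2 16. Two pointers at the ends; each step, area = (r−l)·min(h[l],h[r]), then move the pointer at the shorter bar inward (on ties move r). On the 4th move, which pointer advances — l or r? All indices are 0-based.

r

[0,13] min(13,16)*13=169 best=169 * → l++
[1,13] min(18,16)*12=192 best=192 * → r--
[1,12] min(18,2)*11=22 best=192 → r--
[1,11] min(18,18)*10=180 best=192 → r--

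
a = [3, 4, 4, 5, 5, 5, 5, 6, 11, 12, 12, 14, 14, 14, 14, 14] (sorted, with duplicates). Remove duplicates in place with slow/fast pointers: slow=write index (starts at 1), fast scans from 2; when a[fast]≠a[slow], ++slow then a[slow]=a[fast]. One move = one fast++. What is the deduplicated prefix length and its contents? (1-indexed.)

slow=1 fast=2: a[fast]=4≠a[slow]=3 write a[2]=4, slow++,fast++
slow=2 fast=3: a[fast]=4=a[slow] dup, fast++
slow=2 fast=4: a[fast]=5≠a[slow]=4 write a[3]=5, slow++,fast++
slow=3 fast=5: a[fast]=5=a[slow] dup, fast++
slow=3 fast=6: a[fast]=5=a[slow] dup, fast++
slow=3 fast=7: a[fast]=5=a[slow] dup, fast++
slow=3 fast=8: a[fast]=6≠a[slow]=5 write a[4]=6, slow++,fast++
slow=4 fast=9: a[fast]=11≠a[slow]=6 write a[5]=11, slow++,fast++
slow=5 fast=10: a[fast]=12≠a[slow]=11 write a[6]=12, slow++,fast++
slow=6 fast=11: a[fast]=12=a[slow] dup, fast++
slow=6 fast=12: a[fast]=14≠a[slow]=12 write a[7]=14, slow++,fast++
slow=7 fast=13: a[fast]=14=a[slow] dup, fast++
slow=7 fast=14: a[fast]=14=a[slow] dup, fast++
slow=7 fast=15: a[fast]=14=a[slow] dup, fast++
slow=7 fast=16: a[fast]=14=a[slow] dup, fast++

length 7; prefix = [3, 4, 5, 6, 11, 12, 14]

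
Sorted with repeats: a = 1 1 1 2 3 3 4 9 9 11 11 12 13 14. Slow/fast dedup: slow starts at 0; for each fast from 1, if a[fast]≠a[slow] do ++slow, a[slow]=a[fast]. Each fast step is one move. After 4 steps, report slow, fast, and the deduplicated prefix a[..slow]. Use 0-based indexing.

slow=2, fast=5, prefix=[1, 2, 3]

(s=0,f=1) a[fast]=1=a[slow] dup → fast++
(s=0,f=2) a[fast]=1=a[slow] dup → fast++
(s=0,f=3) a[fast]=2≠a[slow]=1 write a[1]=2 → slow++,fast++
(s=1,f=4) a[fast]=3≠a[slow]=2 write a[2]=3 → slow++,fast++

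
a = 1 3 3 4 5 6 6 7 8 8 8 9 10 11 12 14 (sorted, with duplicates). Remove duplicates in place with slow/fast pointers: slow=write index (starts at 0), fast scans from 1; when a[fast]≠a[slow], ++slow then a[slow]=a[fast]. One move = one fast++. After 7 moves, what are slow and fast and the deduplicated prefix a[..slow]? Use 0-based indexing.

slow=5, fast=8, prefix=[1, 3, 4, 5, 6, 7]

(s=0,f=1) a[fast]=3≠a[slow]=1 write a[1]=3 → slow++,fast++
(s=1,f=2) a[fast]=3=a[slow] dup → fast++
(s=1,f=3) a[fast]=4≠a[slow]=3 write a[2]=4 → slow++,fast++
(s=2,f=4) a[fast]=5≠a[slow]=4 write a[3]=5 → slow++,fast++
(s=3,f=5) a[fast]=6≠a[slow]=5 write a[4]=6 → slow++,fast++
(s=4,f=6) a[fast]=6=a[slow] dup → fast++
(s=4,f=7) a[fast]=7≠a[slow]=6 write a[5]=7 → slow++,fast++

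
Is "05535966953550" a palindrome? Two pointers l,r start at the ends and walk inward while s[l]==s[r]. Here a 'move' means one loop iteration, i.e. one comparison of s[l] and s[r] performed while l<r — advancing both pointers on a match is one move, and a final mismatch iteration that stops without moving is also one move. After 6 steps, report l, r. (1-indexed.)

[1,14] '0'=='0' → l++,r--
[2,13] '5'=='5' → l++,r--
[3,12] '5'=='5' → l++,r--
[4,11] '3'=='3' → l++,r--
[5,10] '5'=='5' → l++,r--
[6,9] '9'=='9' → l++,r--

l=7, r=8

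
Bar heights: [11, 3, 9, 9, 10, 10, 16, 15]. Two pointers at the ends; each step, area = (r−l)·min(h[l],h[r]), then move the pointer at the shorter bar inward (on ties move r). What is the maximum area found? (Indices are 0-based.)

[0,7] min(11,15)*7=77 best=77 * → l++
[1,7] min(3,15)*6=18 best=77 → l++
[2,7] min(9,15)*5=45 best=77 → l++
[3,7] min(9,15)*4=36 best=77 → l++
[4,7] min(10,15)*3=30 best=77 → l++
[5,7] min(10,15)*2=20 best=77 → l++
[6,7] min(16,15)*1=15 best=77 → r--

max area = 77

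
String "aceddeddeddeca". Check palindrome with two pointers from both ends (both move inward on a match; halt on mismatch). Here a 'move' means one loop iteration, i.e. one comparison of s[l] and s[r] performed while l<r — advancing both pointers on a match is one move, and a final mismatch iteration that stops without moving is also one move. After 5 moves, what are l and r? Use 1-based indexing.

l=6, r=9

l=1 r=14: 'a'=='a', l++,r--
l=2 r=13: 'c'=='c', l++,r--
l=3 r=12: 'e'=='e', l++,r--
l=4 r=11: 'd'=='d', l++,r--
l=5 r=10: 'd'=='d', l++,r--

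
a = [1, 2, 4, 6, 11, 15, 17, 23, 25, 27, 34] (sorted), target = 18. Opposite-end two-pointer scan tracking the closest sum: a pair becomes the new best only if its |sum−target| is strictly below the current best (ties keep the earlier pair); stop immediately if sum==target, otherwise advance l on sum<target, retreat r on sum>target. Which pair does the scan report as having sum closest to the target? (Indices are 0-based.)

l=0 r=10: 1+34=35 d=17 *, r--
l=0 r=9: 1+27=28 d=10 *, r--
l=0 r=8: 1+25=26 d=8 *, r--
l=0 r=7: 1+23=24 d=6 *, r--
l=0 r=6: 1+17=18 d=0 *, stop

pair (1, 17) with sum 18 (|Δ|=0)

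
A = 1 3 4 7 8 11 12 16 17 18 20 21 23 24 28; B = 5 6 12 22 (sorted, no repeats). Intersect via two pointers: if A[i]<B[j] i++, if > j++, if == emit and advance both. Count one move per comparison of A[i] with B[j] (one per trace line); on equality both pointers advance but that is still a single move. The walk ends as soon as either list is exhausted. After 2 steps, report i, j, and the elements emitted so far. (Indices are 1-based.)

i=3, j=1, emitted=[]

i=1 j=1: 1<5, i++
i=2 j=1: 3<5, i++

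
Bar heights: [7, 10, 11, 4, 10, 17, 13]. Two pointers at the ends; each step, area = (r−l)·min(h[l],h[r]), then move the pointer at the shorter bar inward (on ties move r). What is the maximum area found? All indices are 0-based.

l=0 r=6: min(7,13)*6=42 best=42 *, l++
l=1 r=6: min(10,13)*5=50 best=50 *, l++
l=2 r=6: min(11,13)*4=44 best=50, l++
l=3 r=6: min(4,13)*3=12 best=50, l++
l=4 r=6: min(10,13)*2=20 best=50, l++
l=5 r=6: min(17,13)*1=13 best=50, r--

max area = 50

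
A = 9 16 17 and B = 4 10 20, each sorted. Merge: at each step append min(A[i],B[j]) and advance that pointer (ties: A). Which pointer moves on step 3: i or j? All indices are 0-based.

[i=0,j=0] A[i]=9>B[j]=4 take 4 → j++
[i=0,j=1] A[i]=9<=B[j]=10 take 9 → i++
[i=1,j=1] A[i]=16>B[j]=10 take 10 → j++

j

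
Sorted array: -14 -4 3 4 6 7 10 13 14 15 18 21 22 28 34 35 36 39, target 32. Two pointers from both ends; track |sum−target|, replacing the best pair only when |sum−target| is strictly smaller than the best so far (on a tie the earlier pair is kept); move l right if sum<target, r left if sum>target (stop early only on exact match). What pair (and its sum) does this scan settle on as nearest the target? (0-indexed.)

pair (-4, 36) with sum 32 (|Δ|=0)

l=0 r=17: -14+39=25 d=7 *, l++
l=1 r=17: -4+39=35 d=3 *, r--
l=1 r=16: -4+36=32 d=0 *, stop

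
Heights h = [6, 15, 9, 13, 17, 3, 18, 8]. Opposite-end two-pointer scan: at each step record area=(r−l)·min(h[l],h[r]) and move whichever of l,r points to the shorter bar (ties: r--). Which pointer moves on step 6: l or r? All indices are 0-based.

l

[0,7] min(6,8)*7=42 best=42 * → l++
[1,7] min(15,8)*6=48 best=48 * → r--
[1,6] min(15,18)*5=75 best=75 * → l++
[2,6] min(9,18)*4=36 best=75 → l++
[3,6] min(13,18)*3=39 best=75 → l++
[4,6] min(17,18)*2=34 best=75 → l++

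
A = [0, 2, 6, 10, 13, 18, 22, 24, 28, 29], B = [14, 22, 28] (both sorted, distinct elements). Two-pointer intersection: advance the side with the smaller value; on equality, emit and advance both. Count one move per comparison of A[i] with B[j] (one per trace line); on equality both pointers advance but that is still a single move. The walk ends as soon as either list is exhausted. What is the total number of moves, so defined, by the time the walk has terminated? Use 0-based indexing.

10 moves

[i=0,j=0] 0<14 → i++
[i=1,j=0] 2<14 → i++
[i=2,j=0] 6<14 → i++
[i=3,j=0] 10<14 → i++
[i=4,j=0] 13<14 → i++
[i=5,j=0] 18>14 → j++
[i=5,j=1] 18<22 → i++
[i=6,j=1] 22==22 emit → i++,j++
[i=7,j=2] 24<28 → i++
[i=8,j=2] 28==28 emit → i++,j++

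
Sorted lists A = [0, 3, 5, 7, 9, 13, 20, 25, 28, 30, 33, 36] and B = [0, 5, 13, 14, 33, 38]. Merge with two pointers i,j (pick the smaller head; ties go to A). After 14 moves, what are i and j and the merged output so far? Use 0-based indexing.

[i=0,j=0] A[i]=0<=B[j]=0 take 0 → i++
[i=1,j=0] A[i]=3>B[j]=0 take 0 → j++
[i=1,j=1] A[i]=3<=B[j]=5 take 3 → i++
[i=2,j=1] A[i]=5<=B[j]=5 take 5 → i++
[i=3,j=1] A[i]=7>B[j]=5 take 5 → j++
[i=3,j=2] A[i]=7<=B[j]=13 take 7 → i++
[i=4,j=2] A[i]=9<=B[j]=13 take 9 → i++
[i=5,j=2] A[i]=13<=B[j]=13 take 13 → i++
[i=6,j=2] A[i]=20>B[j]=13 take 13 → j++
[i=6,j=3] A[i]=20>B[j]=14 take 14 → j++
[i=6,j=4] A[i]=20<=B[j]=33 take 20 → i++
[i=7,j=4] A[i]=25<=B[j]=33 take 25 → i++
[i=8,j=4] A[i]=28<=B[j]=33 take 28 → i++
[i=9,j=4] A[i]=30<=B[j]=33 take 30 → i++

i=10, j=4, merged so far=[0, 0, 3, 5, 5, 7, 9, 13, 13, 14, 20, 25, 28, 30]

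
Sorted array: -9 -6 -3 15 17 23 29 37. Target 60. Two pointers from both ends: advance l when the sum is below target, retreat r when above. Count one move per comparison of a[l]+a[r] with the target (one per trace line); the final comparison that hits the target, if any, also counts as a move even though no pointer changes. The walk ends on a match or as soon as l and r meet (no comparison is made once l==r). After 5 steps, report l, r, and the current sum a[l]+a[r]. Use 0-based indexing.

l=5, r=7, sum=60

[0,7] -9+37=28 <60 → l++
[1,7] -6+37=31 <60 → l++
[2,7] -3+37=34 <60 → l++
[3,7] 15+37=52 <60 → l++
[4,7] 17+37=54 <60 → l++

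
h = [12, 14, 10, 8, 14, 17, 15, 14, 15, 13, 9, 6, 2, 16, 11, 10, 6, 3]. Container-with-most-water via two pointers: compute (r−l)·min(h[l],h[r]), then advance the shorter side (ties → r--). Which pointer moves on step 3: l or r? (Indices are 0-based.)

l=0 r=17: min(12,3)*17=51 best=51 *, r--
l=0 r=16: min(12,6)*16=96 best=96 *, r--
l=0 r=15: min(12,10)*15=150 best=150 *, r--

r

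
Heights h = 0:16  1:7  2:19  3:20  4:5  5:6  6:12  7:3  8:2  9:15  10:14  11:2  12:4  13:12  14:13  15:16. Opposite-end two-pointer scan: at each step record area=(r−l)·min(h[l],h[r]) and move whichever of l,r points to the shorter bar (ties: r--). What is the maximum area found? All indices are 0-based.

[0,15] min(16,16)*15=240 best=240 * → r--
[0,14] min(16,13)*14=182 best=240 → r--
[0,13] min(16,12)*13=156 best=240 → r--
[0,12] min(16,4)*12=48 best=240 → r--
[0,11] min(16,2)*11=22 best=240 → r--
[0,10] min(16,14)*10=140 best=240 → r--
[0,9] min(16,15)*9=135 best=240 → r--
[0,8] min(16,2)*8=16 best=240 → r--
[0,7] min(16,3)*7=21 best=240 → r--
[0,6] min(16,12)*6=72 best=240 → r--
[0,5] min(16,6)*5=30 best=240 → r--
[0,4] min(16,5)*4=20 best=240 → r--
[0,3] min(16,20)*3=48 best=240 → l++
[1,3] min(7,20)*2=14 best=240 → l++
[2,3] min(19,20)*1=19 best=240 → l++

max area = 240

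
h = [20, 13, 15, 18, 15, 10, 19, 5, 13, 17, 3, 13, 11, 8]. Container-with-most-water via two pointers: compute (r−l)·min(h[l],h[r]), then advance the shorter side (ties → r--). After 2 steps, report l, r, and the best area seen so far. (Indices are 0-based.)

[0,13] min(20,8)*13=104 best=104 * → r--
[0,12] min(20,11)*12=132 best=132 * → r--

l=0, r=11, best area=132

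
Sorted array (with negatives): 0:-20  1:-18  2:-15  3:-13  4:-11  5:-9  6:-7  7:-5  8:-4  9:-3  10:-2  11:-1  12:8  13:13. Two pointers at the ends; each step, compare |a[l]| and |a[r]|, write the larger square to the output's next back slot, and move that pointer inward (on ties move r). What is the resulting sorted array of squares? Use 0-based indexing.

l=0 r=13: |-20|>|13| out[13]=400, l++
l=1 r=13: |-18|>|13| out[12]=324, l++
l=2 r=13: |-15|>|13| out[11]=225, l++
l=3 r=13: |-13|<=|13| out[10]=169, r--
l=3 r=12: |-13|>|8| out[9]=169, l++
l=4 r=12: |-11|>|8| out[8]=121, l++
l=5 r=12: |-9|>|8| out[7]=81, l++
l=6 r=12: |-7|<=|8| out[6]=64, r--
l=6 r=11: |-7|>|-1| out[5]=49, l++
l=7 r=11: |-5|>|-1| out[4]=25, l++
l=8 r=11: |-4|>|-1| out[3]=16, l++
l=9 r=11: |-3|>|-1| out[2]=9, l++
l=10 r=11: |-2|>|-1| out[1]=4, l++
l=11 r=11: |-1|<=|-1| out[0]=1, r--

[1, 4, 9, 16, 25, 49, 64, 81, 121, 169, 169, 225, 324, 400]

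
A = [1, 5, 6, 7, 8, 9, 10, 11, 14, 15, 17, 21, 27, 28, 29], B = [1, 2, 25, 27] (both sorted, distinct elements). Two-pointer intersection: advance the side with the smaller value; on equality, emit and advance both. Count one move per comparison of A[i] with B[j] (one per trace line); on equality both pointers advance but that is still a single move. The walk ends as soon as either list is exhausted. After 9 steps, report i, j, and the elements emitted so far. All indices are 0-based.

i=8, j=2, emitted=[1]

[i=0,j=0] 1==1 emit → i++,j++
[i=1,j=1] 5>2 → j++
[i=1,j=2] 5<25 → i++
[i=2,j=2] 6<25 → i++
[i=3,j=2] 7<25 → i++
[i=4,j=2] 8<25 → i++
[i=5,j=2] 9<25 → i++
[i=6,j=2] 10<25 → i++
[i=7,j=2] 11<25 → i++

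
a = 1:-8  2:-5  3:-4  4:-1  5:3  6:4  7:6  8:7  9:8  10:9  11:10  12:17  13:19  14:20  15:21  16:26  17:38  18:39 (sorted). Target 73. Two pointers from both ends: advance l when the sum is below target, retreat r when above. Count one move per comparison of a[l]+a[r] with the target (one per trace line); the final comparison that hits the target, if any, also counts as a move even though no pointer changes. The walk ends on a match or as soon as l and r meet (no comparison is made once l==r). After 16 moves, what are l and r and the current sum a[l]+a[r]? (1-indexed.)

l=1 r=18: -8+39=31 <73, l++
l=2 r=18: -5+39=34 <73, l++
l=3 r=18: -4+39=35 <73, l++
l=4 r=18: -1+39=38 <73, l++
l=5 r=18: 3+39=42 <73, l++
l=6 r=18: 4+39=43 <73, l++
l=7 r=18: 6+39=45 <73, l++
l=8 r=18: 7+39=46 <73, l++
l=9 r=18: 8+39=47 <73, l++
l=10 r=18: 9+39=48 <73, l++
l=11 r=18: 10+39=49 <73, l++
l=12 r=18: 17+39=56 <73, l++
l=13 r=18: 19+39=58 <73, l++
l=14 r=18: 20+39=59 <73, l++
l=15 r=18: 21+39=60 <73, l++
l=16 r=18: 26+39=65 <73, l++

l=17, r=18, sum=77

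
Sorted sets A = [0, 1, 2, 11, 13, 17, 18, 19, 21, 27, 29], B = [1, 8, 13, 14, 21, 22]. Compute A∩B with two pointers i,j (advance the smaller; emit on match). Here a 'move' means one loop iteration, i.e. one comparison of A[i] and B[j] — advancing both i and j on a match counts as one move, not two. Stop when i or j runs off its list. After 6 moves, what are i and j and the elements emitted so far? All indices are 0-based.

i=0 j=0: 0<1, i++
i=1 j=0: 1==1 emit, i++,j++
i=2 j=1: 2<8, i++
i=3 j=1: 11>8, j++
i=3 j=2: 11<13, i++
i=4 j=2: 13==13 emit, i++,j++

i=5, j=3, emitted=[1, 13]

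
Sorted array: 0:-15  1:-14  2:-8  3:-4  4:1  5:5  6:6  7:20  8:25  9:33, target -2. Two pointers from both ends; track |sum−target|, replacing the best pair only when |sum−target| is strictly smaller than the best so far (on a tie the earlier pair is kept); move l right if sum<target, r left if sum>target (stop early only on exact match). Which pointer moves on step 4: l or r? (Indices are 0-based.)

[0,9] -15+33=18 d=20 * → r--
[0,8] -15+25=10 d=12 * → r--
[0,7] -15+20=5 d=7 * → r--
[0,6] -15+6=-9 d=7 → l++

l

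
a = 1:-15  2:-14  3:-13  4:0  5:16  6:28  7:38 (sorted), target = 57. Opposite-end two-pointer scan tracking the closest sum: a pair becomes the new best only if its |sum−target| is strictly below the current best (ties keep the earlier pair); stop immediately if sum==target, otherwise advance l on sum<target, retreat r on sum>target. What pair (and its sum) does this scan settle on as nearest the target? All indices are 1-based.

pair (16, 38) with sum 54 (|Δ|=3)

l=1 r=7: -15+38=23 d=34 *, l++
l=2 r=7: -14+38=24 d=33 *, l++
l=3 r=7: -13+38=25 d=32 *, l++
l=4 r=7: 0+38=38 d=19 *, l++
l=5 r=7: 16+38=54 d=3 *, l++
l=6 r=7: 28+38=66 d=9, r--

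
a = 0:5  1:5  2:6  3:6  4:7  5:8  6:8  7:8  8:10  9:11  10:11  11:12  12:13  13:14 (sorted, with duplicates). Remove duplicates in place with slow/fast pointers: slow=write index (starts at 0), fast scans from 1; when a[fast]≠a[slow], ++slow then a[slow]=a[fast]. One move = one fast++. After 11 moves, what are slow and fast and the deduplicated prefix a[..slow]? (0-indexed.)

slow=6, fast=12, prefix=[5, 6, 7, 8, 10, 11, 12]

slow=0 fast=1: a[fast]=5=a[slow] dup, fast++
slow=0 fast=2: a[fast]=6≠a[slow]=5 write a[1]=6, slow++,fast++
slow=1 fast=3: a[fast]=6=a[slow] dup, fast++
slow=1 fast=4: a[fast]=7≠a[slow]=6 write a[2]=7, slow++,fast++
slow=2 fast=5: a[fast]=8≠a[slow]=7 write a[3]=8, slow++,fast++
slow=3 fast=6: a[fast]=8=a[slow] dup, fast++
slow=3 fast=7: a[fast]=8=a[slow] dup, fast++
slow=3 fast=8: a[fast]=10≠a[slow]=8 write a[4]=10, slow++,fast++
slow=4 fast=9: a[fast]=11≠a[slow]=10 write a[5]=11, slow++,fast++
slow=5 fast=10: a[fast]=11=a[slow] dup, fast++
slow=5 fast=11: a[fast]=12≠a[slow]=11 write a[6]=12, slow++,fast++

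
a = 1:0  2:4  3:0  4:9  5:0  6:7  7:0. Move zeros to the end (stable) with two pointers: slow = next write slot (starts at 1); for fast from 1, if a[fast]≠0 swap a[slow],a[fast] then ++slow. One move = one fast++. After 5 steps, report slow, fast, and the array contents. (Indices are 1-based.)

(s=1,f=1) a[fast]=0 → fast++
(s=1,f=2) a[fast]=4≠0 swap→a[1]=4 → slow++,fast++
(s=2,f=3) a[fast]=0 → fast++
(s=2,f=4) a[fast]=9≠0 swap→a[2]=9 → slow++,fast++
(s=3,f=5) a[fast]=0 → fast++

slow=3, fast=6, a=[4, 9, 0, 0, 0, 7, 0]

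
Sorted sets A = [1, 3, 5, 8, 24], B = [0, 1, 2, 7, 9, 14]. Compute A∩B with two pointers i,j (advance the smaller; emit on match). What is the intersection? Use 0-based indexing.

intersection = [1]

i=0 j=0: 1>0, j++
i=0 j=1: 1==1 emit, i++,j++
i=1 j=2: 3>2, j++
i=1 j=3: 3<7, i++
i=2 j=3: 5<7, i++
i=3 j=3: 8>7, j++
i=3 j=4: 8<9, i++
i=4 j=4: 24>9, j++
i=4 j=5: 24>14, j++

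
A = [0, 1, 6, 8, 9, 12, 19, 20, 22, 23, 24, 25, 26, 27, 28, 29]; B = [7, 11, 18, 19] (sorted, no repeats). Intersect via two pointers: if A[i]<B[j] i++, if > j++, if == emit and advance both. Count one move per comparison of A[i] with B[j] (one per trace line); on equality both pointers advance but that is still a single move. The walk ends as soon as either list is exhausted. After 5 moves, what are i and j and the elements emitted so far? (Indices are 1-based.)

i=1 j=1: 0<7, i++
i=2 j=1: 1<7, i++
i=3 j=1: 6<7, i++
i=4 j=1: 8>7, j++
i=4 j=2: 8<11, i++

i=5, j=2, emitted=[]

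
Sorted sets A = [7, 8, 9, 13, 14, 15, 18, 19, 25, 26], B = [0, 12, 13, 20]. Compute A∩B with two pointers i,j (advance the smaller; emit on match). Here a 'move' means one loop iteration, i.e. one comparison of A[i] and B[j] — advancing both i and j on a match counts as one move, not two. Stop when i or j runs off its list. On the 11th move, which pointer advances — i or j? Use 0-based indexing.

j

[i=0,j=0] 7>0 → j++
[i=0,j=1] 7<12 → i++
[i=1,j=1] 8<12 → i++
[i=2,j=1] 9<12 → i++
[i=3,j=1] 13>12 → j++
[i=3,j=2] 13==13 emit → i++,j++
[i=4,j=3] 14<20 → i++
[i=5,j=3] 15<20 → i++
[i=6,j=3] 18<20 → i++
[i=7,j=3] 19<20 → i++
[i=8,j=3] 25>20 → j++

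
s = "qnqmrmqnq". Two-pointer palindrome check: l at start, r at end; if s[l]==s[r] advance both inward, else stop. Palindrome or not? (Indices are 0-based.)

palindrome

[0,8] 'q'=='q' → l++,r--
[1,7] 'n'=='n' → l++,r--
[2,6] 'q'=='q' → l++,r--
[3,5] 'm'=='m' → l++,r--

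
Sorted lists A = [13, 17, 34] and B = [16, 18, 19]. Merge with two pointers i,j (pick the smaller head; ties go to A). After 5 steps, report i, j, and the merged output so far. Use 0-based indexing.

i=2, j=3, merged so far=[13, 16, 17, 18, 19]

i=0 j=0: A[i]=13<=B[j]=16 take 13, i++
i=1 j=0: A[i]=17>B[j]=16 take 16, j++
i=1 j=1: A[i]=17<=B[j]=18 take 17, i++
i=2 j=1: A[i]=34>B[j]=18 take 18, j++
i=2 j=2: A[i]=34>B[j]=19 take 19, j++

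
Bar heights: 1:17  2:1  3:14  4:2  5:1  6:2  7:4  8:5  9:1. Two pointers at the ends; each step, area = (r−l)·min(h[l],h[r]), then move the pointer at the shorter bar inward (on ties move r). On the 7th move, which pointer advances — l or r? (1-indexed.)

l=1 r=9: min(17,1)*8=8 best=8 *, r--
l=1 r=8: min(17,5)*7=35 best=35 *, r--
l=1 r=7: min(17,4)*6=24 best=35, r--
l=1 r=6: min(17,2)*5=10 best=35, r--
l=1 r=5: min(17,1)*4=4 best=35, r--
l=1 r=4: min(17,2)*3=6 best=35, r--
l=1 r=3: min(17,14)*2=28 best=35, r--

r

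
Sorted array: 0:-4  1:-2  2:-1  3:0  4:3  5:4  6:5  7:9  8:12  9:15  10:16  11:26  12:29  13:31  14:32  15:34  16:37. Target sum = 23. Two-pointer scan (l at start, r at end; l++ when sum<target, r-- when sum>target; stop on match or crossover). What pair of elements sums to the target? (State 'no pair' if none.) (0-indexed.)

[0,16] -4+37=33 >23 → r--
[0,15] -4+34=30 >23 → r--
[0,14] -4+32=28 >23 → r--
[0,13] -4+31=27 >23 → r--
[0,12] -4+29=25 >23 → r--
[0,11] -4+26=22 <23 → l++
[1,11] -2+26=24 >23 → r--
[1,10] -2+16=14 <23 → l++
[2,10] -1+16=15 <23 → l++
[3,10] 0+16=16 <23 → l++
[4,10] 3+16=19 <23 → l++
[5,10] 4+16=20 <23 → l++
[6,10] 5+16=21 <23 → l++
[7,10] 9+16=25 >23 → r--
[7,9] 9+15=24 >23 → r--
[7,8] 9+12=21 <23 → l++

no pair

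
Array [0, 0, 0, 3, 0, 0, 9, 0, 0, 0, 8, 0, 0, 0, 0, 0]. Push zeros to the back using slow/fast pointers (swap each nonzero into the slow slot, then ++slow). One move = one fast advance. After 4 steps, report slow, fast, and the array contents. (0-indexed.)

slow=0 fast=0: a[fast]=0, fast++
slow=0 fast=1: a[fast]=0, fast++
slow=0 fast=2: a[fast]=0, fast++
slow=0 fast=3: a[fast]=3≠0 swap→a[0]=3, slow++,fast++

slow=1, fast=4, a=[3, 0, 0, 0, 0, 0, 9, 0, 0, 0, 8, 0, 0, 0, 0, 0]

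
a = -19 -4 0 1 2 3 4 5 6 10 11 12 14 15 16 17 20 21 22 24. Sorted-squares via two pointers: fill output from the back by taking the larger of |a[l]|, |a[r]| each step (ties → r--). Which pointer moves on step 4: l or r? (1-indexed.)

l=1 r=20: |-19|<=|24| out[20]=576, r--
l=1 r=19: |-19|<=|22| out[19]=484, r--
l=1 r=18: |-19|<=|21| out[18]=441, r--
l=1 r=17: |-19|<=|20| out[17]=400, r--

r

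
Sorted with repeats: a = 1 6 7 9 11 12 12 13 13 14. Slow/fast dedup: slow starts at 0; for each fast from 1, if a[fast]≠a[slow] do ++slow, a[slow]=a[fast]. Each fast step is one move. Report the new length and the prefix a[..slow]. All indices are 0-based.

length 8; prefix = [1, 6, 7, 9, 11, 12, 13, 14]

(s=0,f=1) a[fast]=6≠a[slow]=1 write a[1]=6 → slow++,fast++
(s=1,f=2) a[fast]=7≠a[slow]=6 write a[2]=7 → slow++,fast++
(s=2,f=3) a[fast]=9≠a[slow]=7 write a[3]=9 → slow++,fast++
(s=3,f=4) a[fast]=11≠a[slow]=9 write a[4]=11 → slow++,fast++
(s=4,f=5) a[fast]=12≠a[slow]=11 write a[5]=12 → slow++,fast++
(s=5,f=6) a[fast]=12=a[slow] dup → fast++
(s=5,f=7) a[fast]=13≠a[slow]=12 write a[6]=13 → slow++,fast++
(s=6,f=8) a[fast]=13=a[slow] dup → fast++
(s=6,f=9) a[fast]=14≠a[slow]=13 write a[7]=14 → slow++,fast++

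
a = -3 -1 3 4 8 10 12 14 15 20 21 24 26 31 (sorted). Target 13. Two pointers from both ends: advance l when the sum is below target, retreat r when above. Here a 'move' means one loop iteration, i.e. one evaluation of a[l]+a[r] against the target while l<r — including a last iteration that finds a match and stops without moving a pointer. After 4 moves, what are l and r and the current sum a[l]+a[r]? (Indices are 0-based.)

l=0 r=13: -3+31=28 >13, r--
l=0 r=12: -3+26=23 >13, r--
l=0 r=11: -3+24=21 >13, r--
l=0 r=10: -3+21=18 >13, r--

l=0, r=9, sum=17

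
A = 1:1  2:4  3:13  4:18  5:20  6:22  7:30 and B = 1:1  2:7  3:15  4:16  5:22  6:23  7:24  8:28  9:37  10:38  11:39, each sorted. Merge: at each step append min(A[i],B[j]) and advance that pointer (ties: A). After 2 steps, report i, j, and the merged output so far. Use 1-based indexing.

i=2, j=2, merged so far=[1, 1]

[i=1,j=1] A[i]=1<=B[j]=1 take 1 → i++
[i=2,j=1] A[i]=4>B[j]=1 take 1 → j++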